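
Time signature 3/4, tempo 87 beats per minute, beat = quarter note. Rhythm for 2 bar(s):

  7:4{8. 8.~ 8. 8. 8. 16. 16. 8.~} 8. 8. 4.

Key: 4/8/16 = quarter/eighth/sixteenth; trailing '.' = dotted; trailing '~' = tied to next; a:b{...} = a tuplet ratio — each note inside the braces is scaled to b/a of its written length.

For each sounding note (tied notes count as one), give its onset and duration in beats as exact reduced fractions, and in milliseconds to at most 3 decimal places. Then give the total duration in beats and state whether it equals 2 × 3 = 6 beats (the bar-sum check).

1) 0.0ms=0b +295.567ms=3/7b
2) 295.567ms=3/7b +591.133ms=6/7b
3) 886.7ms=9/7b +295.567ms=3/7b
4) 1182.266ms=12/7b +295.567ms=3/7b
5) 1477.833ms=15/7b +147.783ms=3/14b
6) 1625.616ms=33/14b +147.783ms=3/14b
7) 1773.399ms=18/7b +812.808ms=33/28b
8) 2586.207ms=15/4b +517.241ms=3/4b
9) 3103.448ms=9/2b +1034.483ms=3/2b
Σ=6b of 6 (87bpm 3/4) — PASS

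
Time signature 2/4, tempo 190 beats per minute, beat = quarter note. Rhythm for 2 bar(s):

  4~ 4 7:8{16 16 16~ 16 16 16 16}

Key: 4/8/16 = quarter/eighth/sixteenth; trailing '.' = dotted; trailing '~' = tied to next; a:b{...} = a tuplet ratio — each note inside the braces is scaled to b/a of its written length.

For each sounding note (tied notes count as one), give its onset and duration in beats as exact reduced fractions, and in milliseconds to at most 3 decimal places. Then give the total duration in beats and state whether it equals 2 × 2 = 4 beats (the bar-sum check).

1) 0.0ms=0b +631.579ms=2b
2) 631.579ms=2b +90.226ms=2/7b
3) 721.805ms=16/7b +90.226ms=2/7b
4) 812.03ms=18/7b +180.451ms=4/7b
5) 992.481ms=22/7b +90.226ms=2/7b
6) 1082.707ms=24/7b +90.226ms=2/7b
7) 1172.932ms=26/7b +90.226ms=2/7b
Σ=4b of 4 (190bpm 2/4) — PASS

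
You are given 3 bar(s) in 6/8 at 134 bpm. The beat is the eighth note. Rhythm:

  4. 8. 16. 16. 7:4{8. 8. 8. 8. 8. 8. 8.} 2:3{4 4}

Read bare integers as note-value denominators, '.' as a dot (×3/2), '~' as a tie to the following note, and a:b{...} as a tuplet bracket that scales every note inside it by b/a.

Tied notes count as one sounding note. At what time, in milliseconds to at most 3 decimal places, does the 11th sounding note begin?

note 11 onset = 78/7b = 4989.339ms

1. 0.0ms @ 0 + 1343.284ms (3)
2. 1343.284ms @ 3 + 671.642ms (3/2)
3. 2014.925ms @ 9/2 + 335.821ms (3/4)
4. 2350.746ms @ 21/4 + 335.821ms (3/4)
5. 2686.567ms @ 6 + 383.795ms (6/7)
6. 3070.362ms @ 48/7 + 383.795ms (6/7)
7. 3454.158ms @ 54/7 + 383.795ms (6/7)
8. 3837.953ms @ 60/7 + 383.795ms (6/7)
9. 4221.748ms @ 66/7 + 383.795ms (6/7)
10. 4605.544ms @ 72/7 + 383.795ms (6/7)
11. 4989.339ms @ 78/7 + 383.795ms (6/7)
12. 5373.134ms @ 12 + 1343.284ms (3)
13. 6716.418ms @ 15 + 1343.284ms (3)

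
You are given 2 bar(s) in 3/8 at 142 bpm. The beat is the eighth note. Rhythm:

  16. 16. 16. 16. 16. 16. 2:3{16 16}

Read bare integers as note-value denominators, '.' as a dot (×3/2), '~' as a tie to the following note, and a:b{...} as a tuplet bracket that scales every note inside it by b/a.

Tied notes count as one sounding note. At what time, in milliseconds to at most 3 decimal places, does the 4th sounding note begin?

note 4 onset = 9/4b = 950.704ms

1. 0.0ms @ 0 + 316.901ms (3/4)
2. 316.901ms @ 3/4 + 316.901ms (3/4)
3. 633.803ms @ 3/2 + 316.901ms (3/4)
4. 950.704ms @ 9/4 + 316.901ms (3/4)
5. 1267.606ms @ 3 + 316.901ms (3/4)
6. 1584.507ms @ 15/4 + 316.901ms (3/4)
7. 1901.408ms @ 9/2 + 316.901ms (3/4)
8. 2218.31ms @ 21/4 + 316.901ms (3/4)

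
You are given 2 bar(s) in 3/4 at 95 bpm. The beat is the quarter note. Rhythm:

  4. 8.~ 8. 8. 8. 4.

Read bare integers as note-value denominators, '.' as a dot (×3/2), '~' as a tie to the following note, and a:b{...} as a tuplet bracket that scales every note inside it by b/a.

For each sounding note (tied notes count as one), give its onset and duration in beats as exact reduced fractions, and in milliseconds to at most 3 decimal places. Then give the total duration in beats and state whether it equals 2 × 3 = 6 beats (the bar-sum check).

1) 0.0ms=0b +947.368ms=3/2b
2) 947.368ms=3/2b +947.368ms=3/2b
3) 1894.737ms=3b +473.684ms=3/4b
4) 2368.421ms=15/4b +473.684ms=3/4b
5) 2842.105ms=9/2b +947.368ms=3/2b
Σ=6b of 6 (95bpm 3/4) — PASS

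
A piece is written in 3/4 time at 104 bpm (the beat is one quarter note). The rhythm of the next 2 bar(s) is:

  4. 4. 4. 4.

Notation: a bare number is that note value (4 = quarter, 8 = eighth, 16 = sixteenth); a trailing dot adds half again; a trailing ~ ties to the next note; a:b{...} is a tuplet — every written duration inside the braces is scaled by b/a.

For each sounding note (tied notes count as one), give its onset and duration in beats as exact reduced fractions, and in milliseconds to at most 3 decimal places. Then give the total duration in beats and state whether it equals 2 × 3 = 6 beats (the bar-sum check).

1) 0.0ms=0b +865.385ms=3/2b
2) 865.385ms=3/2b +865.385ms=3/2b
3) 1730.769ms=3b +865.385ms=3/2b
4) 2596.154ms=9/2b +865.385ms=3/2b
Σ=6b of 6 (104bpm 3/4) — PASS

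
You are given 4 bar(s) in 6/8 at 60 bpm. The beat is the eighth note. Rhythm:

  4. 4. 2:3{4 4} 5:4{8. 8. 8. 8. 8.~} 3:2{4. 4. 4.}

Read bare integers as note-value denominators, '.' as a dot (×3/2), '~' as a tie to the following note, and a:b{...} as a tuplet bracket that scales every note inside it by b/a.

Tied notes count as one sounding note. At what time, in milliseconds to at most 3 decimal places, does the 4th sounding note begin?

1. 0.0ms @ 0 + 3000.0ms (3)
2. 3000.0ms @ 3 + 3000.0ms (3)
3. 6000.0ms @ 6 + 3000.0ms (3)
4. 9000.0ms @ 9 + 3000.0ms (3)
5. 12000.0ms @ 12 + 1200.0ms (6/5)
6. 13200.0ms @ 66/5 + 1200.0ms (6/5)
7. 14400.0ms @ 72/5 + 1200.0ms (6/5)
8. 15600.0ms @ 78/5 + 1200.0ms (6/5)
9. 16800.0ms @ 84/5 + 3200.0ms (16/5)
10. 20000.0ms @ 20 + 2000.0ms (2)
11. 22000.0ms @ 22 + 2000.0ms (2)

note 4 onset = 9b = 9000.0ms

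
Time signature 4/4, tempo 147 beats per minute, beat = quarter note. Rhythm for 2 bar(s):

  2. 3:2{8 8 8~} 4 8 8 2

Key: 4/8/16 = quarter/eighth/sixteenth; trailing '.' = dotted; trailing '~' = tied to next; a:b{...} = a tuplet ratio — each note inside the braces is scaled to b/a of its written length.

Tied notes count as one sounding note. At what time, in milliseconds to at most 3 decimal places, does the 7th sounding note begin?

note 7 onset = 6b = 2448.98ms

1. 0.0ms @ 0 + 1224.49ms (3)
2. 1224.49ms @ 3 + 136.054ms (1/3)
3. 1360.544ms @ 10/3 + 136.054ms (1/3)
4. 1496.599ms @ 11/3 + 544.218ms (4/3)
5. 2040.816ms @ 5 + 204.082ms (1/2)
6. 2244.898ms @ 11/2 + 204.082ms (1/2)
7. 2448.98ms @ 6 + 816.327ms (2)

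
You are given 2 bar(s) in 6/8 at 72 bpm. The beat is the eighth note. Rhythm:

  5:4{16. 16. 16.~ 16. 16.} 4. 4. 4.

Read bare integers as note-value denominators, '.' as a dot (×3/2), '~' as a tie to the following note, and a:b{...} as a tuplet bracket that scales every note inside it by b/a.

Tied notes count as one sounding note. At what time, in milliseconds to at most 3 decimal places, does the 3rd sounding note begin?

1. 0.0ms @ 0 + 500.0ms (3/5)
2. 500.0ms @ 3/5 + 500.0ms (3/5)
3. 1000.0ms @ 6/5 + 1000.0ms (6/5)
4. 2000.0ms @ 12/5 + 500.0ms (3/5)
5. 2500.0ms @ 3 + 2500.0ms (3)
6. 5000.0ms @ 6 + 2500.0ms (3)
7. 7500.0ms @ 9 + 2500.0ms (3)

note 3 onset = 6/5b = 1000.0ms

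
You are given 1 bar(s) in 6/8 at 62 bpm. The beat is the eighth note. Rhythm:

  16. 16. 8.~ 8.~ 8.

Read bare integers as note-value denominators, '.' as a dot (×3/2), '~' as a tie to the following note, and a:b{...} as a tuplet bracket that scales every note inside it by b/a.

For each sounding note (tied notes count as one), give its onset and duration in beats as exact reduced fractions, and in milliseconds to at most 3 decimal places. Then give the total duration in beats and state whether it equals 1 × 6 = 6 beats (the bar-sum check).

1) 0.0ms=0b +725.806ms=3/4b
2) 725.806ms=3/4b +725.806ms=3/4b
3) 1451.613ms=3/2b +4354.839ms=9/2b
Σ=6b of 6 (62bpm 6/8) — PASS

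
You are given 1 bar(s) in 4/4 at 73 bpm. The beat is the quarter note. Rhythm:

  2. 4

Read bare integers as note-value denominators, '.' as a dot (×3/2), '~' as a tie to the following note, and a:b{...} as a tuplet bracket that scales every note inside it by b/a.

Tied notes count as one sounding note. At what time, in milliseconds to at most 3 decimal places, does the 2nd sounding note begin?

1. 0.0ms @ 0 + 2465.753ms (3)
2. 2465.753ms @ 3 + 821.918ms (1)

note 2 onset = 3b = 2465.753ms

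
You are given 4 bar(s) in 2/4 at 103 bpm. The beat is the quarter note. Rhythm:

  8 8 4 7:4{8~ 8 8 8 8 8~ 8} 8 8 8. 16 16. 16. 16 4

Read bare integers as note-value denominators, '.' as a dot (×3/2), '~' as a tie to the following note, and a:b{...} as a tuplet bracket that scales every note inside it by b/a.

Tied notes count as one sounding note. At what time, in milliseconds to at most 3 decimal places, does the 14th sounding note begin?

note 14 onset = 51/8b = 3713.592ms

1. 0.0ms @ 0 + 291.262ms (1/2)
2. 291.262ms @ 1/2 + 291.262ms (1/2)
3. 582.524ms @ 1 + 582.524ms (1)
4. 1165.049ms @ 2 + 332.871ms (4/7)
5. 1497.92ms @ 18/7 + 166.436ms (2/7)
6. 1664.355ms @ 20/7 + 166.436ms (2/7)
7. 1830.791ms @ 22/7 + 166.436ms (2/7)
8. 1997.226ms @ 24/7 + 332.871ms (4/7)
9. 2330.097ms @ 4 + 291.262ms (1/2)
10. 2621.359ms @ 9/2 + 291.262ms (1/2)
11. 2912.621ms @ 5 + 436.893ms (3/4)
12. 3349.515ms @ 23/4 + 145.631ms (1/4)
13. 3495.146ms @ 6 + 218.447ms (3/8)
14. 3713.592ms @ 51/8 + 218.447ms (3/8)
15. 3932.039ms @ 27/4 + 145.631ms (1/4)
16. 4077.67ms @ 7 + 582.524ms (1)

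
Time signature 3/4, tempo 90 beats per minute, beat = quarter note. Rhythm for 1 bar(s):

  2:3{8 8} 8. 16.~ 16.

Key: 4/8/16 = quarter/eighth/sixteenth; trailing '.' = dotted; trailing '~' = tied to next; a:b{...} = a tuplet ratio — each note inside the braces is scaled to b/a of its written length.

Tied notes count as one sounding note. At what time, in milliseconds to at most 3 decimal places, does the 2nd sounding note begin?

note 2 onset = 3/4b = 500.0ms

1. 0.0ms @ 0 + 500.0ms (3/4)
2. 500.0ms @ 3/4 + 500.0ms (3/4)
3. 1000.0ms @ 3/2 + 500.0ms (3/4)
4. 1500.0ms @ 9/4 + 500.0ms (3/4)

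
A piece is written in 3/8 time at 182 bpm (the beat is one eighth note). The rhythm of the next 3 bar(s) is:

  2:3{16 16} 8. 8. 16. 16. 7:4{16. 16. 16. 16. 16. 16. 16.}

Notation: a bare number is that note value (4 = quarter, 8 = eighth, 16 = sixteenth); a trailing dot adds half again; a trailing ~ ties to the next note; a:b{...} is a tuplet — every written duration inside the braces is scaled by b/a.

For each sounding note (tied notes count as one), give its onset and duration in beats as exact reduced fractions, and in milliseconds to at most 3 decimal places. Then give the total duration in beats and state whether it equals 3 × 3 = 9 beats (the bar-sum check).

1) 0.0ms=0b +247.253ms=3/4b
2) 247.253ms=3/4b +247.253ms=3/4b
3) 494.505ms=3/2b +494.505ms=3/2b
4) 989.011ms=3b +494.505ms=3/2b
5) 1483.516ms=9/2b +247.253ms=3/4b
6) 1730.769ms=21/4b +247.253ms=3/4b
7) 1978.022ms=6b +141.287ms=3/7b
8) 2119.309ms=45/7b +141.287ms=3/7b
9) 2260.597ms=48/7b +141.287ms=3/7b
10) 2401.884ms=51/7b +141.287ms=3/7b
11) 2543.171ms=54/7b +141.287ms=3/7b
12) 2684.458ms=57/7b +141.287ms=3/7b
13) 2825.746ms=60/7b +141.287ms=3/7b
Σ=9b of 9 (182bpm 3/8) — PASS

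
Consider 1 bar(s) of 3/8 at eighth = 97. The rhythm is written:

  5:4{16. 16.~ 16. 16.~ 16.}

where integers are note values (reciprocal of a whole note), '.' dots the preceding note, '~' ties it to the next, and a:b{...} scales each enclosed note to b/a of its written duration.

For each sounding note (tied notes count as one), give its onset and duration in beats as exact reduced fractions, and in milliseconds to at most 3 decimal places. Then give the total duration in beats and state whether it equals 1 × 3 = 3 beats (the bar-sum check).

1) 0.0ms=0b +371.134ms=3/5b
2) 371.134ms=3/5b +742.268ms=6/5b
3) 1113.402ms=9/5b +742.268ms=6/5b
Σ=3b of 3 (97bpm 3/8) — PASS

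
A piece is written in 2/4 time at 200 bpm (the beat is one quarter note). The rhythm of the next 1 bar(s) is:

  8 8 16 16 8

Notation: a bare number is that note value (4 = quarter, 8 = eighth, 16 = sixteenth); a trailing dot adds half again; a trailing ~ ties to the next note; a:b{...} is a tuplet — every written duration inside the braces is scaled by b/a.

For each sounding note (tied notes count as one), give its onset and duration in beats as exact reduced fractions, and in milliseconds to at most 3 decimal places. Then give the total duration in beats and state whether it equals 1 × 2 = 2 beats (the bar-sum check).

1) 0.0ms=0b +150.0ms=1/2b
2) 150.0ms=1/2b +150.0ms=1/2b
3) 300.0ms=1b +75.0ms=1/4b
4) 375.0ms=5/4b +75.0ms=1/4b
5) 450.0ms=3/2b +150.0ms=1/2b
Σ=2b of 2 (200bpm 2/4) — PASS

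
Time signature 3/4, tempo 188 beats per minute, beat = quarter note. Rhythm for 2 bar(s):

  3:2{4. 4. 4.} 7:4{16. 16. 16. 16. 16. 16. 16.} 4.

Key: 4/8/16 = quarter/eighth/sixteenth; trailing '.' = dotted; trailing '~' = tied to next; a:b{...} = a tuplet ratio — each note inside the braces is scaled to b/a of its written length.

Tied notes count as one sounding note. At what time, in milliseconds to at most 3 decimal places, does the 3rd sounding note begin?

1. 0.0ms @ 0 + 319.149ms (1)
2. 319.149ms @ 1 + 319.149ms (1)
3. 638.298ms @ 2 + 319.149ms (1)
4. 957.447ms @ 3 + 68.389ms (3/14)
5. 1025.836ms @ 45/14 + 68.389ms (3/14)
6. 1094.225ms @ 24/7 + 68.389ms (3/14)
7. 1162.614ms @ 51/14 + 68.389ms (3/14)
8. 1231.003ms @ 27/7 + 68.389ms (3/14)
9. 1299.392ms @ 57/14 + 68.389ms (3/14)
10. 1367.781ms @ 30/7 + 68.389ms (3/14)
11. 1436.17ms @ 9/2 + 478.723ms (3/2)

note 3 onset = 2b = 638.298ms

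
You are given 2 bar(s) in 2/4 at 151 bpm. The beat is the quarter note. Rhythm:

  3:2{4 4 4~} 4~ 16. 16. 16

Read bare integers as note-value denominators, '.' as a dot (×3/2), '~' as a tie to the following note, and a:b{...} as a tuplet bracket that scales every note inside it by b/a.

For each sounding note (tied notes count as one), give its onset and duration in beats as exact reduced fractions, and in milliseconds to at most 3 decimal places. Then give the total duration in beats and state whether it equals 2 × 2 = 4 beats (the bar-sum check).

1) 0.0ms=0b +264.901ms=2/3b
2) 264.901ms=2/3b +264.901ms=2/3b
3) 529.801ms=4/3b +811.258ms=49/24b
4) 1341.06ms=27/8b +149.007ms=3/8b
5) 1490.066ms=15/4b +99.338ms=1/4b
Σ=4b of 4 (151bpm 2/4) — PASS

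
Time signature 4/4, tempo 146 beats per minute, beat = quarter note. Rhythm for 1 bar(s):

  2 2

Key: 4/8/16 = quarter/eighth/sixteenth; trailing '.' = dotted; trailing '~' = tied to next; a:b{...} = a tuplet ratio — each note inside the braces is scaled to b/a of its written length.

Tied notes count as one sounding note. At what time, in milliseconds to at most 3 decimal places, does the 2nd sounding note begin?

note 2 onset = 2b = 821.918ms

1. 0.0ms @ 0 + 821.918ms (2)
2. 821.918ms @ 2 + 821.918ms (2)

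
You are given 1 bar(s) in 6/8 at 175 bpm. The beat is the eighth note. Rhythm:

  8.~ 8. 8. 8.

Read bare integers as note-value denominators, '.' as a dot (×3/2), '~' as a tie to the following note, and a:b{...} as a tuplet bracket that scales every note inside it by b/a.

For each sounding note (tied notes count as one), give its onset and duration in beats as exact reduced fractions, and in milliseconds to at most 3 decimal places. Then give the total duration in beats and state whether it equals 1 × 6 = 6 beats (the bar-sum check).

1) 0.0ms=0b +1028.571ms=3b
2) 1028.571ms=3b +514.286ms=3/2b
3) 1542.857ms=9/2b +514.286ms=3/2b
Σ=6b of 6 (175bpm 6/8) — PASS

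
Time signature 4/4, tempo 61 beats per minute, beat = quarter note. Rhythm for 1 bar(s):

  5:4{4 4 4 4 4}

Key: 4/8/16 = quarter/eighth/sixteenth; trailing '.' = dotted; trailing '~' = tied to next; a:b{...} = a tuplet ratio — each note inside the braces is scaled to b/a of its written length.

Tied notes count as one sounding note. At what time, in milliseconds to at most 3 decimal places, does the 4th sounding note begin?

1. 0.0ms @ 0 + 786.885ms (4/5)
2. 786.885ms @ 4/5 + 786.885ms (4/5)
3. 1573.77ms @ 8/5 + 786.885ms (4/5)
4. 2360.656ms @ 12/5 + 786.885ms (4/5)
5. 3147.541ms @ 16/5 + 786.885ms (4/5)

note 4 onset = 12/5b = 2360.656ms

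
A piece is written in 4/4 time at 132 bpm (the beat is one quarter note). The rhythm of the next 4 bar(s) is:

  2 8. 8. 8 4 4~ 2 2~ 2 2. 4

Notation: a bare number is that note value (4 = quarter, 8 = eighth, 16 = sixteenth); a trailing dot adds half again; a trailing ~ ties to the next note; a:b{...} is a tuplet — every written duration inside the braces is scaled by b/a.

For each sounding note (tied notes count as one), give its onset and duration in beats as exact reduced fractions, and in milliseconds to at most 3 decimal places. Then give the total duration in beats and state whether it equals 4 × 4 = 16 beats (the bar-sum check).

1) 0.0ms=0b +909.091ms=2b
2) 909.091ms=2b +340.909ms=3/4b
3) 1250.0ms=11/4b +340.909ms=3/4b
4) 1590.909ms=7/2b +227.273ms=1/2b
5) 1818.182ms=4b +454.545ms=1b
6) 2272.727ms=5b +1363.636ms=3b
7) 3636.364ms=8b +1818.182ms=4b
8) 5454.545ms=12b +1363.636ms=3b
9) 6818.182ms=15b +454.545ms=1b
Σ=16b of 16 (132bpm 4/4) — PASS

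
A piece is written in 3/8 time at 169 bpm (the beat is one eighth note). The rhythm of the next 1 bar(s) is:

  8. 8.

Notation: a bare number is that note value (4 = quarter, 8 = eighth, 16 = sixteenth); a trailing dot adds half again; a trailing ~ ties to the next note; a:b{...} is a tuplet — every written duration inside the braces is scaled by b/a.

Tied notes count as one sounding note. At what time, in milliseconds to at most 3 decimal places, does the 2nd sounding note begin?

1. 0.0ms @ 0 + 532.544ms (3/2)
2. 532.544ms @ 3/2 + 532.544ms (3/2)

note 2 onset = 3/2b = 532.544ms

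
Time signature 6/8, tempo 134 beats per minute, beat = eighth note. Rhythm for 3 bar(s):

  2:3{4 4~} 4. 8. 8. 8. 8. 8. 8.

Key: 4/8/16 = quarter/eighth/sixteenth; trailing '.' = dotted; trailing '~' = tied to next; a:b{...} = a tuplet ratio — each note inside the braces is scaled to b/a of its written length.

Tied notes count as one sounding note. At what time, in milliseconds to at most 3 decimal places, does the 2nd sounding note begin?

note 2 onset = 3b = 1343.284ms

1. 0.0ms @ 0 + 1343.284ms (3)
2. 1343.284ms @ 3 + 2686.567ms (6)
3. 4029.851ms @ 9 + 671.642ms (3/2)
4. 4701.493ms @ 21/2 + 671.642ms (3/2)
5. 5373.134ms @ 12 + 671.642ms (3/2)
6. 6044.776ms @ 27/2 + 671.642ms (3/2)
7. 6716.418ms @ 15 + 671.642ms (3/2)
8. 7388.06ms @ 33/2 + 671.642ms (3/2)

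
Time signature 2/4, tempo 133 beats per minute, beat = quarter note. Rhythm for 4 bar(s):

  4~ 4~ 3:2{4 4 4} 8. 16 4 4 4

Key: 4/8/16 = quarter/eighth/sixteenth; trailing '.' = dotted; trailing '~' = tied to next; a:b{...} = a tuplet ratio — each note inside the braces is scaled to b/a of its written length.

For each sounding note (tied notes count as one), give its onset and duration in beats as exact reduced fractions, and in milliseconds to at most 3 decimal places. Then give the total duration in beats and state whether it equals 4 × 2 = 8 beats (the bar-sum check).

1) 0.0ms=0b +1203.008ms=8/3b
2) 1203.008ms=8/3b +300.752ms=2/3b
3) 1503.759ms=10/3b +300.752ms=2/3b
4) 1804.511ms=4b +338.346ms=3/4b
5) 2142.857ms=19/4b +112.782ms=1/4b
6) 2255.639ms=5b +451.128ms=1b
7) 2706.767ms=6b +451.128ms=1b
8) 3157.895ms=7b +451.128ms=1b
Σ=8b of 8 (133bpm 2/4) — PASS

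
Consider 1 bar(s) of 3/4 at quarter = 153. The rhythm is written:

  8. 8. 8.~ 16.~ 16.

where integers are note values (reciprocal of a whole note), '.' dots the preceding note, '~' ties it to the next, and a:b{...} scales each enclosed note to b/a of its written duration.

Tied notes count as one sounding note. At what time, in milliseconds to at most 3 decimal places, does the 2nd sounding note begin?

1. 0.0ms @ 0 + 294.118ms (3/4)
2. 294.118ms @ 3/4 + 294.118ms (3/4)
3. 588.235ms @ 3/2 + 588.235ms (3/2)

note 2 onset = 3/4b = 294.118ms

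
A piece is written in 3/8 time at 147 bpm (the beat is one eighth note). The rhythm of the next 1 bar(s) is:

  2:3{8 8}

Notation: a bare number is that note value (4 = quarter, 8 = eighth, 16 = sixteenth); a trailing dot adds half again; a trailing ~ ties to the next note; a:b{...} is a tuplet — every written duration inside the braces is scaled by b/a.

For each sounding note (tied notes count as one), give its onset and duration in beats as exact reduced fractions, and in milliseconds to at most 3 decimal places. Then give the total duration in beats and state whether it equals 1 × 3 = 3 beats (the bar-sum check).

1) 0.0ms=0b +612.245ms=3/2b
2) 612.245ms=3/2b +612.245ms=3/2b
Σ=3b of 3 (147bpm 3/8) — PASS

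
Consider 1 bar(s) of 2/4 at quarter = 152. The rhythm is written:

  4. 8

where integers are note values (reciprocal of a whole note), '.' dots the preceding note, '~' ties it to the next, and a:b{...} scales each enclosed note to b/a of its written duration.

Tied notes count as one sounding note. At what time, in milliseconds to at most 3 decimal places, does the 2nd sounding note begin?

note 2 onset = 3/2b = 592.105ms

1. 0.0ms @ 0 + 592.105ms (3/2)
2. 592.105ms @ 3/2 + 197.368ms (1/2)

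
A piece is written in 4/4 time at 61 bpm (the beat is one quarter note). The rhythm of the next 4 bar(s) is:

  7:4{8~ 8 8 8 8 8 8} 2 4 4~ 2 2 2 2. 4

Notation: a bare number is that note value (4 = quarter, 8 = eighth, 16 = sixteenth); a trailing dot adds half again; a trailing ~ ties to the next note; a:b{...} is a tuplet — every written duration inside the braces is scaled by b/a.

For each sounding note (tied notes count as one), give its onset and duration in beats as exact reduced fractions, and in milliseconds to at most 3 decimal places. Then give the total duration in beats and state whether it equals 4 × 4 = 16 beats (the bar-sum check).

1) 0.0ms=0b +562.061ms=4/7b
2) 562.061ms=4/7b +281.03ms=2/7b
3) 843.091ms=6/7b +281.03ms=2/7b
4) 1124.122ms=8/7b +281.03ms=2/7b
5) 1405.152ms=10/7b +281.03ms=2/7b
6) 1686.183ms=12/7b +281.03ms=2/7b
7) 1967.213ms=2b +1967.213ms=2b
8) 3934.426ms=4b +983.607ms=1b
9) 4918.033ms=5b +2950.82ms=3b
10) 7868.852ms=8b +1967.213ms=2b
11) 9836.066ms=10b +1967.213ms=2b
12) 11803.279ms=12b +2950.82ms=3b
13) 14754.098ms=15b +983.607ms=1b
Σ=16b of 16 (61bpm 4/4) — PASS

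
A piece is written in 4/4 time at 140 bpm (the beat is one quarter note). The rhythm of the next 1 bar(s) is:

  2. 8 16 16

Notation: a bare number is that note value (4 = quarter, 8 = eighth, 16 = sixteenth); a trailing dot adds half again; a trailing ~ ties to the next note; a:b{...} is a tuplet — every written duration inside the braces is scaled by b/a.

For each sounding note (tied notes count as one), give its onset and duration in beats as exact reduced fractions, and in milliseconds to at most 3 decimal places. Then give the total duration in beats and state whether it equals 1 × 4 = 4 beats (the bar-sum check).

1) 0.0ms=0b +1285.714ms=3b
2) 1285.714ms=3b +214.286ms=1/2b
3) 1500.0ms=7/2b +107.143ms=1/4b
4) 1607.143ms=15/4b +107.143ms=1/4b
Σ=4b of 4 (140bpm 4/4) — PASS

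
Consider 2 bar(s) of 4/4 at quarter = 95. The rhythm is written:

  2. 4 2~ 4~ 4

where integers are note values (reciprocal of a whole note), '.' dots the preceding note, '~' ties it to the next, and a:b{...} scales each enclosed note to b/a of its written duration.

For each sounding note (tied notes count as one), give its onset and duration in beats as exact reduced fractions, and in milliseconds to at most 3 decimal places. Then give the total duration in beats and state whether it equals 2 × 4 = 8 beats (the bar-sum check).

1) 0.0ms=0b +1894.737ms=3b
2) 1894.737ms=3b +631.579ms=1b
3) 2526.316ms=4b +2526.316ms=4b
Σ=8b of 8 (95bpm 4/4) — PASS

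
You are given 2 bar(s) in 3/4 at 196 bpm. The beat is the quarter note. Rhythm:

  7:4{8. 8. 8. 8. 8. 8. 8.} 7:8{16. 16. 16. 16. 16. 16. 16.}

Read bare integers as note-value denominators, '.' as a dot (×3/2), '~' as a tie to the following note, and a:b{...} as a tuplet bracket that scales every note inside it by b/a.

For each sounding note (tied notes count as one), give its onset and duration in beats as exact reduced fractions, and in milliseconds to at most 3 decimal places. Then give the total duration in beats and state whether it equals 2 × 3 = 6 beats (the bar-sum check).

1) 0.0ms=0b +131.195ms=3/7b
2) 131.195ms=3/7b +131.195ms=3/7b
3) 262.391ms=6/7b +131.195ms=3/7b
4) 393.586ms=9/7b +131.195ms=3/7b
5) 524.781ms=12/7b +131.195ms=3/7b
6) 655.977ms=15/7b +131.195ms=3/7b
7) 787.172ms=18/7b +131.195ms=3/7b
8) 918.367ms=3b +131.195ms=3/7b
9) 1049.563ms=24/7b +131.195ms=3/7b
10) 1180.758ms=27/7b +131.195ms=3/7b
11) 1311.953ms=30/7b +131.195ms=3/7b
12) 1443.149ms=33/7b +131.195ms=3/7b
13) 1574.344ms=36/7b +131.195ms=3/7b
14) 1705.539ms=39/7b +131.195ms=3/7b
Σ=6b of 6 (196bpm 3/4) — PASS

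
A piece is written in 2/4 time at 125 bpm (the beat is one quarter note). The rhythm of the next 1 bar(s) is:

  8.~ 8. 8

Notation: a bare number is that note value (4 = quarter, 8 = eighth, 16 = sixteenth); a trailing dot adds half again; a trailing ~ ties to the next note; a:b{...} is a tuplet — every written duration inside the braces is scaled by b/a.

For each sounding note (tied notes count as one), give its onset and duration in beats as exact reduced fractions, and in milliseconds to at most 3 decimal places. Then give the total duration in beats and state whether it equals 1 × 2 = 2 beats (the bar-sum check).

1) 0.0ms=0b +720.0ms=3/2b
2) 720.0ms=3/2b +240.0ms=1/2b
Σ=2b of 2 (125bpm 2/4) — PASS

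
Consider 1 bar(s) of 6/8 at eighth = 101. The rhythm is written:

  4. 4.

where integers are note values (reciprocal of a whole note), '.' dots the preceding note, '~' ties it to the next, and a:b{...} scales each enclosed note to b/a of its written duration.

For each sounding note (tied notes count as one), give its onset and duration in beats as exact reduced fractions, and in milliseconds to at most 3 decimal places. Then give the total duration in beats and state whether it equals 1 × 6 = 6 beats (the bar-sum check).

1) 0.0ms=0b +1782.178ms=3b
2) 1782.178ms=3b +1782.178ms=3b
Σ=6b of 6 (101bpm 6/8) — PASS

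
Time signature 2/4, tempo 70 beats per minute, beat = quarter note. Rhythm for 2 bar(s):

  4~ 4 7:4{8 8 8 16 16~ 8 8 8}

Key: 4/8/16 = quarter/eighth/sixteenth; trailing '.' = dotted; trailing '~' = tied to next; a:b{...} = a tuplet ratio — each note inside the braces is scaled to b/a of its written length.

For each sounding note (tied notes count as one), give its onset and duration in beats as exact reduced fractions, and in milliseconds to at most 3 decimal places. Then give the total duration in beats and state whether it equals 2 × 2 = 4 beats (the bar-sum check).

1) 0.0ms=0b +1714.286ms=2b
2) 1714.286ms=2b +244.898ms=2/7b
3) 1959.184ms=16/7b +244.898ms=2/7b
4) 2204.082ms=18/7b +244.898ms=2/7b
5) 2448.98ms=20/7b +122.449ms=1/7b
6) 2571.429ms=3b +367.347ms=3/7b
7) 2938.776ms=24/7b +244.898ms=2/7b
8) 3183.673ms=26/7b +244.898ms=2/7b
Σ=4b of 4 (70bpm 2/4) — PASS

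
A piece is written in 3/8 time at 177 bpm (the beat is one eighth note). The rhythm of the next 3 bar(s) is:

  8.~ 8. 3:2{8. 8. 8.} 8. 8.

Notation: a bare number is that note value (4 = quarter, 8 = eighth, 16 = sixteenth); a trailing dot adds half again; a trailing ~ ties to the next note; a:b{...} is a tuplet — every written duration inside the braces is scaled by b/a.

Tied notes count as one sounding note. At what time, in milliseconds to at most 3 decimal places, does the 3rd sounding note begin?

1. 0.0ms @ 0 + 1016.949ms (3)
2. 1016.949ms @ 3 + 338.983ms (1)
3. 1355.932ms @ 4 + 338.983ms (1)
4. 1694.915ms @ 5 + 338.983ms (1)
5. 2033.898ms @ 6 + 508.475ms (3/2)
6. 2542.373ms @ 15/2 + 508.475ms (3/2)

note 3 onset = 4b = 1355.932ms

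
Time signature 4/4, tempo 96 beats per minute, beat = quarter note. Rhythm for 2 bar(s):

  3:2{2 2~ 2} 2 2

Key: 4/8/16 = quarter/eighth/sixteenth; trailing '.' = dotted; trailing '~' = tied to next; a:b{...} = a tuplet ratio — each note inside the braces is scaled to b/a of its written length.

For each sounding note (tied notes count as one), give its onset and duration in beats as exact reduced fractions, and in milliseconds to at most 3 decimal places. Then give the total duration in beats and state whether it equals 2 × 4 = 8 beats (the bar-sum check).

1) 0.0ms=0b +833.333ms=4/3b
2) 833.333ms=4/3b +1666.667ms=8/3b
3) 2500.0ms=4b +1250.0ms=2b
4) 3750.0ms=6b +1250.0ms=2b
Σ=8b of 8 (96bpm 4/4) — PASS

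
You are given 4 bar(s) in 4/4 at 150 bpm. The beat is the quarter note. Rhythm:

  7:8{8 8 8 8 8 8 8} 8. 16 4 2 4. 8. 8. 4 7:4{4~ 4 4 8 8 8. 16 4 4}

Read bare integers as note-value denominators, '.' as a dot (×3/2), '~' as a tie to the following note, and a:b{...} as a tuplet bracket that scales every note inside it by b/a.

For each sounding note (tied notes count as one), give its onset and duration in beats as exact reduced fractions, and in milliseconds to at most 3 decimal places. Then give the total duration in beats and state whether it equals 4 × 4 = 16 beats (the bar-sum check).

1) 0.0ms=0b +228.571ms=4/7b
2) 228.571ms=4/7b +228.571ms=4/7b
3) 457.143ms=8/7b +228.571ms=4/7b
4) 685.714ms=12/7b +228.571ms=4/7b
5) 914.286ms=16/7b +228.571ms=4/7b
6) 1142.857ms=20/7b +228.571ms=4/7b
7) 1371.429ms=24/7b +228.571ms=4/7b
8) 1600.0ms=4b +300.0ms=3/4b
9) 1900.0ms=19/4b +100.0ms=1/4b
10) 2000.0ms=5b +400.0ms=1b
11) 2400.0ms=6b +800.0ms=2b
12) 3200.0ms=8b +600.0ms=3/2b
13) 3800.0ms=19/2b +300.0ms=3/4b
14) 4100.0ms=41/4b +300.0ms=3/4b
15) 4400.0ms=11b +400.0ms=1b
16) 4800.0ms=12b +457.143ms=8/7b
17) 5257.143ms=92/7b +228.571ms=4/7b
18) 5485.714ms=96/7b +114.286ms=2/7b
19) 5600.0ms=14b +114.286ms=2/7b
20) 5714.286ms=100/7b +171.429ms=3/7b
21) 5885.714ms=103/7b +57.143ms=1/7b
22) 5942.857ms=104/7b +228.571ms=4/7b
23) 6171.429ms=108/7b +228.571ms=4/7b
Σ=16b of 16 (150bpm 4/4) — PASS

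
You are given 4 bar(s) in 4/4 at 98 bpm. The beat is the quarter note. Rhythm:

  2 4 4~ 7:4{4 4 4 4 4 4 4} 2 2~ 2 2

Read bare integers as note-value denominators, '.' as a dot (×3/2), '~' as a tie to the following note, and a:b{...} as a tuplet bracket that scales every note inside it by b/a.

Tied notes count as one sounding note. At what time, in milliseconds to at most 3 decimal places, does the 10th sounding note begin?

1. 0.0ms @ 0 + 1224.49ms (2)
2. 1224.49ms @ 2 + 612.245ms (1)
3. 1836.735ms @ 3 + 962.099ms (11/7)
4. 2798.834ms @ 32/7 + 349.854ms (4/7)
5. 3148.688ms @ 36/7 + 349.854ms (4/7)
6. 3498.542ms @ 40/7 + 349.854ms (4/7)
7. 3848.397ms @ 44/7 + 349.854ms (4/7)
8. 4198.251ms @ 48/7 + 349.854ms (4/7)
9. 4548.105ms @ 52/7 + 349.854ms (4/7)
10. 4897.959ms @ 8 + 1224.49ms (2)
11. 6122.449ms @ 10 + 2448.98ms (4)
12. 8571.429ms @ 14 + 1224.49ms (2)

note 10 onset = 8b = 4897.959ms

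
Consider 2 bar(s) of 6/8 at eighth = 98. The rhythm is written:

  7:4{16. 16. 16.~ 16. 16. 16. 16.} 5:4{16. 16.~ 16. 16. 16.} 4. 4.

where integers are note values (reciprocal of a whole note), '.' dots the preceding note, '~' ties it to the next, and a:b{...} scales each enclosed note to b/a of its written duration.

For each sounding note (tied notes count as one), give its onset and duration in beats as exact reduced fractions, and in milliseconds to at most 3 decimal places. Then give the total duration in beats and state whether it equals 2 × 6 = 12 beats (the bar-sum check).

1) 0.0ms=0b +262.391ms=3/7b
2) 262.391ms=3/7b +262.391ms=3/7b
3) 524.781ms=6/7b +524.781ms=6/7b
4) 1049.563ms=12/7b +262.391ms=3/7b
5) 1311.953ms=15/7b +262.391ms=3/7b
6) 1574.344ms=18/7b +262.391ms=3/7b
7) 1836.735ms=3b +367.347ms=3/5b
8) 2204.082ms=18/5b +734.694ms=6/5b
9) 2938.776ms=24/5b +367.347ms=3/5b
10) 3306.122ms=27/5b +367.347ms=3/5b
11) 3673.469ms=6b +1836.735ms=3b
12) 5510.204ms=9b +1836.735ms=3b
Σ=12b of 12 (98bpm 6/8) — PASS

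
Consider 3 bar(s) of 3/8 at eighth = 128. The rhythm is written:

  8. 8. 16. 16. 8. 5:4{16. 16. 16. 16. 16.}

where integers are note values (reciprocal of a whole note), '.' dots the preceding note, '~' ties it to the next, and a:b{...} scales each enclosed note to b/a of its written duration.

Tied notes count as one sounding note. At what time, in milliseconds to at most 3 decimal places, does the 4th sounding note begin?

1. 0.0ms @ 0 + 703.125ms (3/2)
2. 703.125ms @ 3/2 + 703.125ms (3/2)
3. 1406.25ms @ 3 + 351.562ms (3/4)
4. 1757.812ms @ 15/4 + 351.562ms (3/4)
5. 2109.375ms @ 9/2 + 703.125ms (3/2)
6. 2812.5ms @ 6 + 281.25ms (3/5)
7. 3093.75ms @ 33/5 + 281.25ms (3/5)
8. 3375.0ms @ 36/5 + 281.25ms (3/5)
9. 3656.25ms @ 39/5 + 281.25ms (3/5)
10. 3937.5ms @ 42/5 + 281.25ms (3/5)

note 4 onset = 15/4b = 1757.812ms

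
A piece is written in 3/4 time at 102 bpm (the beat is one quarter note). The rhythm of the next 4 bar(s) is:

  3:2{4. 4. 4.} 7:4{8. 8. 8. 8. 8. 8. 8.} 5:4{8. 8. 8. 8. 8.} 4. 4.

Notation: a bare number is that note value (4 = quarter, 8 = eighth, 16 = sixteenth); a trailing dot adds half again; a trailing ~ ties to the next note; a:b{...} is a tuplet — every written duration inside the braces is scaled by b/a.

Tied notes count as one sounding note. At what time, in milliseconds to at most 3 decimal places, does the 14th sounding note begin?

1. 0.0ms @ 0 + 588.235ms (1)
2. 588.235ms @ 1 + 588.235ms (1)
3. 1176.471ms @ 2 + 588.235ms (1)
4. 1764.706ms @ 3 + 252.101ms (3/7)
5. 2016.807ms @ 24/7 + 252.101ms (3/7)
6. 2268.908ms @ 27/7 + 252.101ms (3/7)
7. 2521.008ms @ 30/7 + 252.101ms (3/7)
8. 2773.109ms @ 33/7 + 252.101ms (3/7)
9. 3025.21ms @ 36/7 + 252.101ms (3/7)
10. 3277.311ms @ 39/7 + 252.101ms (3/7)
11. 3529.412ms @ 6 + 352.941ms (3/5)
12. 3882.353ms @ 33/5 + 352.941ms (3/5)
13. 4235.294ms @ 36/5 + 352.941ms (3/5)
14. 4588.235ms @ 39/5 + 352.941ms (3/5)
15. 4941.176ms @ 42/5 + 352.941ms (3/5)
16. 5294.118ms @ 9 + 882.353ms (3/2)
17. 6176.471ms @ 21/2 + 882.353ms (3/2)

note 14 onset = 39/5b = 4588.235ms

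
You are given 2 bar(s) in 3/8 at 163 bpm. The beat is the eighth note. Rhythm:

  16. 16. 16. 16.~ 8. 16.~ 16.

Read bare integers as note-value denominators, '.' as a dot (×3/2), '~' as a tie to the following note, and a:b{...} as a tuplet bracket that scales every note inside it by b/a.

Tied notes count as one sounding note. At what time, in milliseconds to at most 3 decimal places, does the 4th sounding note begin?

1. 0.0ms @ 0 + 276.074ms (3/4)
2. 276.074ms @ 3/4 + 276.074ms (3/4)
3. 552.147ms @ 3/2 + 276.074ms (3/4)
4. 828.221ms @ 9/4 + 828.221ms (9/4)
5. 1656.442ms @ 9/2 + 552.147ms (3/2)

note 4 onset = 9/4b = 828.221ms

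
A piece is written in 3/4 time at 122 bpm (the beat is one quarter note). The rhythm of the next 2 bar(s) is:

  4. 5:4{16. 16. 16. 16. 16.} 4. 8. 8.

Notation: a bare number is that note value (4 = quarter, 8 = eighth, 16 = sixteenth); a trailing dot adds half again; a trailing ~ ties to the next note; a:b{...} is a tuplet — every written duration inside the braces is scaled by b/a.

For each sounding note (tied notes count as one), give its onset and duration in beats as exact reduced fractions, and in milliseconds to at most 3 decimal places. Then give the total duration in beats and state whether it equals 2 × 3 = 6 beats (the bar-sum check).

1) 0.0ms=0b +737.705ms=3/2b
2) 737.705ms=3/2b +147.541ms=3/10b
3) 885.246ms=9/5b +147.541ms=3/10b
4) 1032.787ms=21/10b +147.541ms=3/10b
5) 1180.328ms=12/5b +147.541ms=3/10b
6) 1327.869ms=27/10b +147.541ms=3/10b
7) 1475.41ms=3b +737.705ms=3/2b
8) 2213.115ms=9/2b +368.852ms=3/4b
9) 2581.967ms=21/4b +368.852ms=3/4b
Σ=6b of 6 (122bpm 3/4) — PASS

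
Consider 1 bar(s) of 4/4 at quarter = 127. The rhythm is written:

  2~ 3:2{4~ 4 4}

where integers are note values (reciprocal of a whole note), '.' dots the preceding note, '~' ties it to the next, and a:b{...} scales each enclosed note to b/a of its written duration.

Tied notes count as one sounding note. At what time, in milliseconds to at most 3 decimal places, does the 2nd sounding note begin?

1. 0.0ms @ 0 + 1574.803ms (10/3)
2. 1574.803ms @ 10/3 + 314.961ms (2/3)

note 2 onset = 10/3b = 1574.803ms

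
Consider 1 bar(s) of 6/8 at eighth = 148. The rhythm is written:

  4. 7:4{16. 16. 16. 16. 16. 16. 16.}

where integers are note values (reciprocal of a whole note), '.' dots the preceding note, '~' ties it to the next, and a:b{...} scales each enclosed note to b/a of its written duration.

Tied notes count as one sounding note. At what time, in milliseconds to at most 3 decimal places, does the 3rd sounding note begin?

note 3 onset = 24/7b = 1389.961ms

1. 0.0ms @ 0 + 1216.216ms (3)
2. 1216.216ms @ 3 + 173.745ms (3/7)
3. 1389.961ms @ 24/7 + 173.745ms (3/7)
4. 1563.707ms @ 27/7 + 173.745ms (3/7)
5. 1737.452ms @ 30/7 + 173.745ms (3/7)
6. 1911.197ms @ 33/7 + 173.745ms (3/7)
7. 2084.942ms @ 36/7 + 173.745ms (3/7)
8. 2258.687ms @ 39/7 + 173.745ms (3/7)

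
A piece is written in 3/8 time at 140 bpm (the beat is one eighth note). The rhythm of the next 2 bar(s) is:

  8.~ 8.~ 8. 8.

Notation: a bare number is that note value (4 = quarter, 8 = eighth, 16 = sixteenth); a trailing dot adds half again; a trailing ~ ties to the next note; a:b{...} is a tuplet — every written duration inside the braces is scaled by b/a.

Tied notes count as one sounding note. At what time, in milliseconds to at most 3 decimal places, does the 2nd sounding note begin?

1. 0.0ms @ 0 + 1928.571ms (9/2)
2. 1928.571ms @ 9/2 + 642.857ms (3/2)

note 2 onset = 9/2b = 1928.571ms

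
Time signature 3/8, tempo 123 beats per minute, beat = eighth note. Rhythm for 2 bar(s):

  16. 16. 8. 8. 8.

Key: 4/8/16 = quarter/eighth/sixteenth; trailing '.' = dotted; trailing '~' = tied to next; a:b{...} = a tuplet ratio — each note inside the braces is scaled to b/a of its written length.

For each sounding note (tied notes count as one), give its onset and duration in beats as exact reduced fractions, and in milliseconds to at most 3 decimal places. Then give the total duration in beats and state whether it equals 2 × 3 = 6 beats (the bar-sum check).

1) 0.0ms=0b +365.854ms=3/4b
2) 365.854ms=3/4b +365.854ms=3/4b
3) 731.707ms=3/2b +731.707ms=3/2b
4) 1463.415ms=3b +731.707ms=3/2b
5) 2195.122ms=9/2b +731.707ms=3/2b
Σ=6b of 6 (123bpm 3/8) — PASS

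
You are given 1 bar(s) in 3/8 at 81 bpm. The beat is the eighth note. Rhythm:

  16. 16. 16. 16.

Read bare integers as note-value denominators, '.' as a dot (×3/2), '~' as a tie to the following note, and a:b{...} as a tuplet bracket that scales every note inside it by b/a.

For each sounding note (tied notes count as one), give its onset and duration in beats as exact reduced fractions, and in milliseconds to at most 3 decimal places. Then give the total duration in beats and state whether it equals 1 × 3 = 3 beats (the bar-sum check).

1) 0.0ms=0b +555.556ms=3/4b
2) 555.556ms=3/4b +555.556ms=3/4b
3) 1111.111ms=3/2b +555.556ms=3/4b
4) 1666.667ms=9/4b +555.556ms=3/4b
Σ=3b of 3 (81bpm 3/8) — PASS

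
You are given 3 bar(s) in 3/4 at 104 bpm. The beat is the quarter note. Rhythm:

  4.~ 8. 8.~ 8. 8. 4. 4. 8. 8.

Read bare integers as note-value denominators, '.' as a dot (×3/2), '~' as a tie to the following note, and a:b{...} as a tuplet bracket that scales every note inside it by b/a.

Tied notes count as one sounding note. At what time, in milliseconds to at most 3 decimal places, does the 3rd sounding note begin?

note 3 onset = 15/4b = 2163.462ms

1. 0.0ms @ 0 + 1298.077ms (9/4)
2. 1298.077ms @ 9/4 + 865.385ms (3/2)
3. 2163.462ms @ 15/4 + 432.692ms (3/4)
4. 2596.154ms @ 9/2 + 865.385ms (3/2)
5. 3461.538ms @ 6 + 865.385ms (3/2)
6. 4326.923ms @ 15/2 + 432.692ms (3/4)
7. 4759.615ms @ 33/4 + 432.692ms (3/4)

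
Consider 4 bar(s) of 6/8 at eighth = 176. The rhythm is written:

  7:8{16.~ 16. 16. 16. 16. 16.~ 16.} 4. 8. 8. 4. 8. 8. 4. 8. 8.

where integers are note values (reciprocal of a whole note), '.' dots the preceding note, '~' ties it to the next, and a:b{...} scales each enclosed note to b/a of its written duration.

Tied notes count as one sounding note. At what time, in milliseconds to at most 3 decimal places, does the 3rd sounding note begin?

1. 0.0ms @ 0 + 584.416ms (12/7)
2. 584.416ms @ 12/7 + 292.208ms (6/7)
3. 876.623ms @ 18/7 + 292.208ms (6/7)
4. 1168.831ms @ 24/7 + 292.208ms (6/7)
5. 1461.039ms @ 30/7 + 584.416ms (12/7)
6. 2045.455ms @ 6 + 1022.727ms (3)
7. 3068.182ms @ 9 + 511.364ms (3/2)
8. 3579.545ms @ 21/2 + 511.364ms (3/2)
9. 4090.909ms @ 12 + 1022.727ms (3)
10. 5113.636ms @ 15 + 511.364ms (3/2)
11. 5625.0ms @ 33/2 + 511.364ms (3/2)
12. 6136.364ms @ 18 + 1022.727ms (3)
13. 7159.091ms @ 21 + 511.364ms (3/2)
14. 7670.455ms @ 45/2 + 511.364ms (3/2)

note 3 onset = 18/7b = 876.623ms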